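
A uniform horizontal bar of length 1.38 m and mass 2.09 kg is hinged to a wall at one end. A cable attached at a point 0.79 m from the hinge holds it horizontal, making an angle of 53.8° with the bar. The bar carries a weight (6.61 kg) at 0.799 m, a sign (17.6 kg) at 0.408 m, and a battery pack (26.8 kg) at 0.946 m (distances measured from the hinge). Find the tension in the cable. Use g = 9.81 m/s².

Choose the hinge as the axis so the unknown hinge reaction has zero arm there.
Beam weight: 2.09 × 9.81 = 20.5 N down at 0.69 m → arm 0.69 m, τ = 20.5 × 0.69 = 14.14 N·m clockwise.
Weight: 6.61 × 9.81 = 64.84 N down at 0.799 m → arm 0.799 m, τ = 64.84 × 0.799 = 51.81 N·m clockwise.
Sign: 17.6 × 9.81 = 172.7 N down at 0.408 m → arm 0.408 m, τ = 172.7 × 0.408 = 70.46 N·m clockwise.
Battery pack: 26.8 × 9.81 = 262.9 N down at 0.946 m → arm 0.946 m, τ = 262.9 × 0.946 = 248.7 N·m clockwise.
Total clockwise load moment = 385.1 N·m.
The cable tension T acts at 0.79 m; only its component perpendicular to the bar, T sinθ, produces torque. sin 53.8° = 0.807.
For rotational equilibrium, T × 0.79 × 0.807 = 385.1, so T = 385.1 / 0.6375 = 604 N.

T ≈ 604 N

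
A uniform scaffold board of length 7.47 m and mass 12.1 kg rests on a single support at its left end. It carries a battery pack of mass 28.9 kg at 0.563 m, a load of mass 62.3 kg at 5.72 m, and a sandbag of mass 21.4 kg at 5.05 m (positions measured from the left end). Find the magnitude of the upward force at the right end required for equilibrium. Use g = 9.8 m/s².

F ≈ 690 N

Sum moments about the left end (the unknown pivot reaction has zero arm there).
Beam weight: 12.1 × 9.8 = 118.6 N down at 3.735 m → arm 3.735 m, τ = 118.6 × 3.735 = 443 N·m clockwise.
Battery pack: 28.9 × 9.8 = 283.2 N down at 0.563 m → arm 0.563 m, τ = 283.2 × 0.563 = 159.4 N·m clockwise.
Load: 62.3 × 9.8 = 610.5 N down at 5.72 m → arm 5.72 m, τ = 610.5 × 5.72 = 3492 N·m clockwise.
Sandbag: 21.4 × 9.8 = 209.7 N down at 5.05 m → arm 5.05 m, τ = 209.7 × 5.05 = 1059 N·m clockwise.
Net moment of the loads = 5153 N·m clockwise.
The upward force F acts at the right end, arm 7.47 m, giving F × 7.47 counterclockwise.
Στ = 0 ⇒ F × 7.47 = 5153 ⇒ F = 5153 / 7.47 = 690 N.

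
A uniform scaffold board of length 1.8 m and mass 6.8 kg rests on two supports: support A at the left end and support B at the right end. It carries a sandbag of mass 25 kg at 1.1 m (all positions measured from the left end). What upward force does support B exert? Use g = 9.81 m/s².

R_B ≈ 183 N

Take moments about support A.
Beam weight: 6.8 × 9.81 = 66.71 N down at 0.9 m → arm 0.9 m, τ = 66.71 × 0.9 = 60.04 N·m clockwise.
Sandbag: 25 × 9.81 = 245.2 N down at 1.1 m → arm 1.1 m, τ = 245.2 × 1.1 = 269.7 N·m clockwise.
Net load moment about support A = 329.7 N·m clockwise.
Reaction R at support B is upward at 1.8 m, arm 1.8 m → moment R × 1.8 counterclockwise.
Setting net torque to zero: R × 1.8 = 329.7 → R = 183 N.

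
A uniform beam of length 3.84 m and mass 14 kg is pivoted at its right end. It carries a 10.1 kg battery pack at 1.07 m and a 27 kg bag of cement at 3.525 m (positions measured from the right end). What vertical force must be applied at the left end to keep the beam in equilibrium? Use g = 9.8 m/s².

F ≈ 339 N

Taking torques about the right end:
Beam weight: 14 × 9.8 = 137.2 N down at 1.92 m → arm 1.92 m, τ = 137.2 × 1.92 = 263.4 N·m counterclockwise.
Battery pack: 10.1 × 9.8 = 98.98 N down at 1.07 m → arm 1.07 m, τ = 98.98 × 1.07 = 105.9 N·m counterclockwise.
Bag of cement: 27 × 9.8 = 264.6 N down at 3.525 m → arm 3.525 m, τ = 264.6 × 3.525 = 932.7 N·m counterclockwise.
Net moment of the loads = 1302 N·m counterclockwise.
The upward force F acts at the left end, arm 3.84 m, giving F × 3.84 clockwise.
Στ = 0 ⇒ F × 3.84 = 1302 ⇒ F = 1302 / 3.84 = 339 N.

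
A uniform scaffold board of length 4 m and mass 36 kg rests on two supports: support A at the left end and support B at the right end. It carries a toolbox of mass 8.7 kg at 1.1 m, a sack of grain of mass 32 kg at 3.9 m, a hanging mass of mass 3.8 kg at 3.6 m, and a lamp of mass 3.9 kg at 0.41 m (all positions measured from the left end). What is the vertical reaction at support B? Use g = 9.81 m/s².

R_B ≈ 544 N

Choose support A as the axis so its reaction then has zero moment arm.
Beam weight: 36 × 9.81 = 353.2 N down at 2 m → arm 2 m, τ = 353.2 × 2 = 706.4 N·m clockwise.
Toolbox: 8.7 × 9.81 = 85.35 N down at 1.1 m → arm 1.1 m, τ = 85.35 × 1.1 = 93.89 N·m clockwise.
Sack of grain: 32 × 9.81 = 313.9 N down at 3.9 m → arm 3.9 m, τ = 313.9 × 3.9 = 1224 N·m clockwise.
Hanging mass: 3.8 × 9.81 = 37.28 N down at 3.6 m → arm 3.6 m, τ = 37.28 × 3.6 = 134.2 N·m clockwise.
Lamp: 3.9 × 9.81 = 38.26 N down at 0.41 m → arm 0.41 m, τ = 38.26 × 0.41 = 15.69 N·m clockwise.
Net load moment about support A = 2174 N·m clockwise.
Reaction R at support B is upward at 4 m, arm 4 m → moment R × 4 counterclockwise.
For rotational equilibrium, R × 4 = 2174, so R = 544 N.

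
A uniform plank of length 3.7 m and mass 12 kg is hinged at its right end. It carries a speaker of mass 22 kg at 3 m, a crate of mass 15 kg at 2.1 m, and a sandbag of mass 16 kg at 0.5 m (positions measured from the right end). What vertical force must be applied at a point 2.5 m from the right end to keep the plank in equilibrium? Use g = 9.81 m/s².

F ≈ 501 N

Choose the right end as the axis so the unknown pivot reaction has zero arm there.
Beam weight: 12 × 9.81 = 117.7 N down at 1.85 m → arm 1.85 m, τ = 117.7 × 1.85 = 217.7 N·m counterclockwise.
Speaker: 22 × 9.81 = 215.8 N down at 3 m → arm 3 m, τ = 215.8 × 3 = 647.4 N·m counterclockwise.
Crate: 15 × 9.81 = 147.2 N down at 2.1 m → arm 2.1 m, τ = 147.2 × 2.1 = 309.1 N·m counterclockwise.
Sandbag: 16 × 9.81 = 157 N down at 0.5 m → arm 0.5 m, τ = 157 × 0.5 = 78.5 N·m counterclockwise.
Net moment of the loads = 1253 N·m counterclockwise.
The upward force F acts at a point 2.5 m from the right end, arm 2.5 m, giving F × 2.5 clockwise.
Setting net torque to zero: F × 2.5 = 1253 → F = 1253 / 2.5 = 501 N.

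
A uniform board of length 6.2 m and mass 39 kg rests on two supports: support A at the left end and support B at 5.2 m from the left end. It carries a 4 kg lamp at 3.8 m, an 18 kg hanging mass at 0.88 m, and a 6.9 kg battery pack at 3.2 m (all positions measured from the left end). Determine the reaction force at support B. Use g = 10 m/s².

Taking torques about support A:
Beam weight: 39 × 10 = 390 N down at 3.1 m → arm 3.1 m, τ = 390 × 3.1 = 1209 N·m clockwise.
Lamp: 4 × 10 = 40 N down at 3.8 m → arm 3.8 m, τ = 40 × 3.8 = 152 N·m clockwise.
Hanging mass: 18 × 10 = 180 N down at 0.88 m → arm 0.88 m, τ = 180 × 0.88 = 158.4 N·m clockwise.
Battery pack: 6.9 × 10 = 69 N down at 3.2 m → arm 3.2 m, τ = 69 × 3.2 = 220.8 N·m clockwise.
Net load moment about support A = 1740 N·m clockwise.
Reaction R at support B is upward at 5.2 m, arm 5.2 m → moment R × 5.2 counterclockwise.
For rotational equilibrium, R × 5.2 = 1740, so R = 335 N.

R_B ≈ 335 N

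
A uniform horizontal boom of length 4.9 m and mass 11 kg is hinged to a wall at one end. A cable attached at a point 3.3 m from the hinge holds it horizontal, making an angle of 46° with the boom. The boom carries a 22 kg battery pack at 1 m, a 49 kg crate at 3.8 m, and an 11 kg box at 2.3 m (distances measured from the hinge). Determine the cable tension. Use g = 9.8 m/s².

About the hinge:
Beam weight: 11 × 9.8 = 107.8 N down at 2.45 m → arm 2.45 m, τ = 107.8 × 2.45 = 264.1 N·m clockwise.
Battery pack: 22 × 9.8 = 215.6 N down at 1 m → arm 1 m, τ = 215.6 × 1 = 215.6 N·m clockwise.
Crate: 49 × 9.8 = 480.2 N down at 3.8 m → arm 3.8 m, τ = 480.2 × 3.8 = 1825 N·m clockwise.
Box: 11 × 9.8 = 107.8 N down at 2.3 m → arm 2.3 m, τ = 107.8 × 2.3 = 247.9 N·m clockwise.
Total clockwise load moment = 2553 N·m.
The cable tension T acts at 3.3 m; only its component perpendicular to the boom, T sinθ, produces torque. sin 46° = 0.7193.
Στ = 0 ⇒ T × 3.3 × 0.7193 = 2553 ⇒ T = 2553 / 2.374 = 1080 N.

T ≈ 1080 N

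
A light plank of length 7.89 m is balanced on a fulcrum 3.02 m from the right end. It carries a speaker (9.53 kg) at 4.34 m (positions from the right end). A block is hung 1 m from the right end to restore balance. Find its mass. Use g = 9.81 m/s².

m ≈ 6.23 kg

About the fulcrum (at 3.02 m from the right end):
Speaker: 9.53 × 9.81 = 93.49 N down at 4.34 m → arm 1.32 m, τ = 93.49 × 1.32 = 123.4 N·m counterclockwise.
Net moment of known loads = 123.4 N·m counterclockwise.
An unknown mass m at 1 m has arm 2.02 m; its moment is m·g·2.02 clockwise.
Στ = 0 ⇒ m × 9.81 × 2.02 = 123.4 ⇒ m = 123.4 / (9.81 × 2.02) = 6.23 kg.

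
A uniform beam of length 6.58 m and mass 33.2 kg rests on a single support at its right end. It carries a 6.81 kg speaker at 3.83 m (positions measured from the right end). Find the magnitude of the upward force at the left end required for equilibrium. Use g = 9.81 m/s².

Sum moments about the right end (the unknown pivot reaction has zero arm there).
Beam weight: 33.2 × 9.81 = 325.7 N down at 3.29 m → arm 3.29 m, τ = 325.7 × 3.29 = 1072 N·m counterclockwise.
Speaker: 6.81 × 9.81 = 66.81 N down at 3.83 m → arm 3.83 m, τ = 66.81 × 3.83 = 255.9 N·m counterclockwise.
Net moment of the loads = 1328 N·m counterclockwise.
The upward force F acts at the left end, arm 6.58 m, giving F × 6.58 clockwise.
Balancing moments: F × 6.58 = 1328, giving F = 1328 / 6.58 = 202 N.

F ≈ 202 N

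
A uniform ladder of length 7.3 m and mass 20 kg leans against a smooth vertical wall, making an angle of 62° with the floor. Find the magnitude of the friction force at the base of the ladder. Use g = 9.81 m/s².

About the foot of the ladder:
Ladder weight 20×9.81 = 196.2 N acts at 3.65 m along the ladder; its horizontal arm is 3.65·cos62° = 1.714 m → τ = 336.3 N·m clockwise.
Wall normal N acts horizontally at the top; its moment arm is the height L sinθ = 7.3·sin62° = 6.446 m, counterclockwise.
Στ = 0 ⇒ N × 6.446 = 336.3 ⇒ N = 52.2 N.
ΣFx = 0: friction at the foot balances the wall's push, so f = N_wall = 52.2 N.

f ≈ 52.2 N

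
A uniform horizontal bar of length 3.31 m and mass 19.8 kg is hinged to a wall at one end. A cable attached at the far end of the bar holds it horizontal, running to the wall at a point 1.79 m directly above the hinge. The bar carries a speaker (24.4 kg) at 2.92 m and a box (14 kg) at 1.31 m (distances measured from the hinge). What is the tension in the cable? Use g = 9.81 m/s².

Take moments about the hinge.
Beam weight: 19.8 × 9.81 = 194.2 N down at 1.655 m → arm 1.655 m, τ = 194.2 × 1.655 = 321.4 N·m clockwise.
Speaker: 24.4 × 9.81 = 239.4 N down at 2.92 m → arm 2.92 m, τ = 239.4 × 2.92 = 699 N·m clockwise.
Box: 14 × 9.81 = 137.3 N down at 1.31 m → arm 1.31 m, τ = 137.3 × 1.31 = 179.9 N·m clockwise.
Total clockwise load moment = 1200 N·m.
The cable tension T acts at 3.31 m; only its component perpendicular to the bar, T sinθ, produces torque. sinθ = h/√(h²+d²) = 1.79/√(1.79²+3.31²) = 0.4757.
Setting net torque to zero: T × 3.31 × 0.4757 = 1200 → T = 1200 / 1.575 = 762 N.

T ≈ 762 N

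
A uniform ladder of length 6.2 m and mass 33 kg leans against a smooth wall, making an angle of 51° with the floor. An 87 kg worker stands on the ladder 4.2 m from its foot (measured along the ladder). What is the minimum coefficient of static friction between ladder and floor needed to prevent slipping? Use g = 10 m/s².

About the foot of the ladder:
Ladder weight 33×10 = 330 N acts at 3.1 m along the ladder; its horizontal arm is 3.1·cos51° = 1.951 m → τ = 643.8 N·m clockwise.
Worker: 87×10 = 870 N at 4.2 m → arm 2.643 m → τ = 2299 N·m clockwise.
Wall normal N acts horizontally at the top; its moment arm is the height L sinθ = 6.2·sin51° = 4.818 m, counterclockwise.
Στ = 0 ⇒ N × 4.818 = 2943 ⇒ N = 610.8 N.
ΣFx = 0 ⇒ f = N_wall = 610.8 N. ΣFy = 0 ⇒ N_floor = 1200 N.
μ_min = f / N_floor = 610.8 / 1200 = 0.509.

μ_min ≈ 0.509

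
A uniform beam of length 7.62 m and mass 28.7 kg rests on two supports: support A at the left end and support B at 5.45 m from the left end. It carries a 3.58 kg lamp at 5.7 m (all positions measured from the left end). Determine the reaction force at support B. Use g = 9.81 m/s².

R_B ≈ 234 N

Take moments about support A.
Beam weight: 28.7 × 9.81 = 281.5 N down at 3.81 m → arm 3.81 m, τ = 281.5 × 3.81 = 1073 N·m clockwise.
Lamp: 3.58 × 9.81 = 35.12 N down at 5.7 m → arm 5.7 m, τ = 35.12 × 5.7 = 200.2 N·m clockwise.
Net load moment about support A = 1273 N·m clockwise.
Reaction R at support B is upward at 5.45 m, arm 5.45 m → moment R × 5.45 counterclockwise.
For rotational equilibrium, R × 5.45 = 1273, so R = 234 N.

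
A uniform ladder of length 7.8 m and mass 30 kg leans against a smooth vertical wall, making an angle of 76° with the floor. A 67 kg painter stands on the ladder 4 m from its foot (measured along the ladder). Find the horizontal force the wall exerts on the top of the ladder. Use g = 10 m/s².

Taking torques about the foot of the ladder:
Ladder weight 30×10 = 300 N acts at 3.9 m along the ladder; its horizontal arm is 3.9·cos76° = 0.9435 m → τ = 283.1 N·m clockwise.
Painter: 67×10 = 670 N at 4 m → arm 0.9677 m → τ = 648.4 N·m clockwise.
Wall normal N acts horizontally at the top; its moment arm is the height L sinθ = 7.8·sin76° = 7.568 m, counterclockwise.
Στ = 0 ⇒ N × 7.568 = 931.5 ⇒ N = 123 N.

N_wall ≈ 123 N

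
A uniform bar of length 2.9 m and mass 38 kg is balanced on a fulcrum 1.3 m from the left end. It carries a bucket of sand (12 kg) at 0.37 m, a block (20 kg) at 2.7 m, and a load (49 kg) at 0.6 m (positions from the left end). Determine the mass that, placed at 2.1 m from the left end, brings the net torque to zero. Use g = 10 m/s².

m ≈ 14.7 kg

Take moments about the fulcrum (at 1.3 m from the left end).
Beam weight: 38 × 10 = 380 N down at 1.45 m → arm 0.15 m, τ = 380 × 0.15 = 57 N·m clockwise.
Bucket of sand: 12 × 10 = 120 N down at 0.37 m → arm 0.93 m, τ = 120 × 0.93 = 111.6 N·m counterclockwise.
Block: 20 × 10 = 200 N down at 2.7 m → arm 1.4 m, τ = 200 × 1.4 = 280 N·m clockwise.
Load: 49 × 10 = 490 N down at 0.6 m → arm 0.7 m, τ = 490 × 0.7 = 343 N·m counterclockwise.
Net moment of known loads = 117.6 N·m counterclockwise.
An unknown mass m at 2.1 m has arm 0.8 m; its moment is m·g·0.8 clockwise.
For rotational equilibrium, m × 10 × 0.8 = 117.6, so m = 117.6 / (10 × 0.8) = 14.7 kg.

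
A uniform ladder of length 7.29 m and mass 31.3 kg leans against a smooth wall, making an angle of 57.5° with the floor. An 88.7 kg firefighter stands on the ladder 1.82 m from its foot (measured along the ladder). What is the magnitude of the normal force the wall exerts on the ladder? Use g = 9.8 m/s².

Sum moments about the foot of the ladder (the floor normal and friction both act there and drop out).
Ladder weight 31.3×9.8 = 306.7 N acts at 3.645 m along the ladder; its horizontal arm is 3.645·cos57.5° = 1.958 m → τ = 600.5 N·m clockwise.
Firefighter: 88.7×9.8 = 869.3 N at 1.82 m → arm 0.9779 m → τ = 850.1 N·m clockwise.
Wall normal N acts horizontally at the top; its moment arm is the height L sinθ = 7.29·sin57.5° = 6.148 m, counterclockwise.
For rotational equilibrium, N × 6.148 = 1451, so N = 236 N.

N_wall ≈ 236 N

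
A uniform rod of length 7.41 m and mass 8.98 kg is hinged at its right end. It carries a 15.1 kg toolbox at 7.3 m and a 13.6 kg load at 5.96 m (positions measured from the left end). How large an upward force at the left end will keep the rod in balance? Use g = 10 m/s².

F ≈ 73.8 N

Sum moments about the right end (the unknown pivot reaction has zero arm there).
Beam weight: 8.98 × 10 = 89.8 N down at 3.705 m → arm 3.705 m, τ = 89.8 × 3.705 = 332.7 N·m counterclockwise.
Toolbox: 15.1 × 10 = 151 N down at 7.3 m → arm 0.11 m, τ = 151 × 0.11 = 16.61 N·m counterclockwise.
Load: 13.6 × 10 = 136 N down at 5.96 m → arm 1.45 m, τ = 136 × 1.45 = 197.2 N·m counterclockwise.
Net moment of the loads = 546.5 N·m counterclockwise.
The upward force F acts at the left end, arm 7.41 m, giving F × 7.41 clockwise.
Balancing moments: F × 7.41 = 546.5, giving F = 546.5 / 7.41 = 73.8 N.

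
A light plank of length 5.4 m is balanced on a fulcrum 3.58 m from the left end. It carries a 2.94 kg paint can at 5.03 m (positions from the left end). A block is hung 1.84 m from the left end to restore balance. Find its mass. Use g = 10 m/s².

m ≈ 2.45 kg

Sum moments about the fulcrum (at 3.58 m from the left end) (the support reaction has zero arm there).
Paint can: 2.94 × 10 = 29.4 N down at 5.03 m → arm 1.45 m, τ = 29.4 × 1.45 = 42.63 N·m clockwise.
Net moment of known loads = 42.63 N·m clockwise.
An unknown mass m at 1.84 m has arm 1.74 m; its moment is m·g·1.74 counterclockwise.
Setting net torque to zero: m × 10 × 1.74 = 42.63 → m = 42.63 / (10 × 1.74) = 2.45 kg.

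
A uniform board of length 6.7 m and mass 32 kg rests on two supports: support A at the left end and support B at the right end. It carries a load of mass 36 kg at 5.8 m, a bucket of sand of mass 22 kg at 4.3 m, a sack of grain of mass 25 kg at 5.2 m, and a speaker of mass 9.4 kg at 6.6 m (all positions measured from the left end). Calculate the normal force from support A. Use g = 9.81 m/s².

Sum moments about support B (its reaction then has zero moment arm).
Beam weight: 32 × 9.81 = 313.9 N down at 3.35 m → arm 3.35 m, τ = 313.9 × 3.35 = 1052 N·m counterclockwise.
Load: 36 × 9.81 = 353.2 N down at 5.8 m → arm 0.9 m, τ = 353.2 × 0.9 = 317.9 N·m counterclockwise.
Bucket of sand: 22 × 9.81 = 215.8 N down at 4.3 m → arm 2.4 m, τ = 215.8 × 2.4 = 517.9 N·m counterclockwise.
Sack of grain: 25 × 9.81 = 245.2 N down at 5.2 m → arm 1.5 m, τ = 245.2 × 1.5 = 367.8 N·m counterclockwise.
Speaker: 9.4 × 9.81 = 92.21 N down at 6.6 m → arm 0.1 m, τ = 92.21 × 0.1 = 9.221 N·m counterclockwise.
Net load moment about support B = 2265 N·m counterclockwise.
Reaction R at support A is upward at 0 m, arm 6.7 m → moment R × 6.7 clockwise.
For rotational equilibrium, R × 6.7 = 2265, so R = 338 N.

R_A ≈ 338 N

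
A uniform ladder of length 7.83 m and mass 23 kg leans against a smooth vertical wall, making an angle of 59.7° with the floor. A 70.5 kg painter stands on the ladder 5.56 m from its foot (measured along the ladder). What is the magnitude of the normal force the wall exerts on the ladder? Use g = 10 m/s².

N_wall ≈ 360 N

Take moments about the foot of the ladder.
Ladder weight 23×10 = 230 N acts at 3.915 m along the ladder; its horizontal arm is 3.915·cos59.7° = 1.975 m → τ = 454.2 N·m clockwise.
Painter: 70.5×10 = 705 N at 5.56 m → arm 2.805 m → τ = 1978 N·m clockwise.
Wall normal N acts horizontally at the top; its moment arm is the height L sinθ = 7.83·sin59.7° = 6.76 m, counterclockwise.
Στ = 0 ⇒ N × 6.76 = 2432 ⇒ N = 360 N.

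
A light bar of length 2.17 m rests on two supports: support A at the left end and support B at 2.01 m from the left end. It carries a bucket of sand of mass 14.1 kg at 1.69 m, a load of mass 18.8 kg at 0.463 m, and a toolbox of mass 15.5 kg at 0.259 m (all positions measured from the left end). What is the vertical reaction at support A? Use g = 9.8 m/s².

R_A ≈ 296 N

Choose support B as the axis so its reaction then has zero moment arm.
Bucket of sand: 14.1 × 9.8 = 138.2 N down at 1.69 m → arm 0.32 m, τ = 138.2 × 0.32 = 44.22 N·m counterclockwise.
Load: 18.8 × 9.8 = 184.2 N down at 0.463 m → arm 1.547 m, τ = 184.2 × 1.547 = 285 N·m counterclockwise.
Toolbox: 15.5 × 9.8 = 151.9 N down at 0.259 m → arm 1.751 m, τ = 151.9 × 1.751 = 266 N·m counterclockwise.
Net load moment about support B = 595.2 N·m counterclockwise.
Reaction R at support A is upward at 0 m, arm 2.01 m → moment R × 2.01 clockwise.
Balancing moments: R × 2.01 = 595.2, giving R = 296 N.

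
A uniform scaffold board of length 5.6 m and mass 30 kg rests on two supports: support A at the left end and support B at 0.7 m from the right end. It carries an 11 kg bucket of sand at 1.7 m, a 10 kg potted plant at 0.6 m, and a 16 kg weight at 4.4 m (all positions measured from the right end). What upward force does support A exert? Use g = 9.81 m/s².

R_A ≈ 265 N

About support B:
Beam weight: 30 × 9.81 = 294.3 N down at 2.8 m → arm 2.1 m, τ = 294.3 × 2.1 = 618 N·m counterclockwise.
Bucket of sand: 11 × 9.81 = 107.9 N down at 1.7 m → arm 1 m, τ = 107.9 × 1 = 107.9 N·m counterclockwise.
Potted plant: 10 × 9.81 = 98.1 N down at 0.6 m → arm 0.1 m, τ = 98.1 × 0.1 = 9.81 N·m clockwise.
Weight: 16 × 9.81 = 157 N down at 4.4 m → arm 3.7 m, τ = 157 × 3.7 = 580.9 N·m counterclockwise.
Net load moment about support B = 1297 N·m counterclockwise.
Reaction R at support A is upward at 5.6 m, arm 4.9 m → moment R × 4.9 clockwise.
Balancing moments: R × 4.9 = 1297, giving R = 265 N.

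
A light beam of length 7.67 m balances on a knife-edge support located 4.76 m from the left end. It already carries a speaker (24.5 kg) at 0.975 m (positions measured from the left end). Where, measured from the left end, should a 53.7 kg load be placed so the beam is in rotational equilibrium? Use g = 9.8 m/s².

Sum moments about the knife-edge support (at 4.76 m from the left end) (the support reaction has zero arm there).
Speaker: 24.5 × 9.8 = 240.1 N down at 0.975 m → arm 3.785 m, τ = 240.1 × 3.785 = 908.8 N·m counterclockwise.
Net moment of existing loads = 908.8 N·m counterclockwise.
The load weighs 53.7 × 9.8 = 526.3 N and must supply an equal clockwise moment, so its lever arm about the knife-edge support is 908.8 / 526.3 = 1.73 m.
That puts it at 4.76 + 1.73 = 6.49 m from the left end.

x ≈ 6.49 m from the left end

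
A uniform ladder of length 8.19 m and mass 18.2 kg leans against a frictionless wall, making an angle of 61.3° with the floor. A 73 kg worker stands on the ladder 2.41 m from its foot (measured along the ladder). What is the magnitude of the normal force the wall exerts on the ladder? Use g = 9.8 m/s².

About the foot of the ladder:
Ladder weight 18.2×9.8 = 178.4 N acts at 4.095 m along the ladder; its horizontal arm is 4.095·cos61.3° = 1.967 m → τ = 350.9 N·m clockwise.
Worker: 73×9.8 = 715.4 N at 2.41 m → arm 1.157 m → τ = 827.7 N·m clockwise.
Wall normal N acts horizontally at the top; its moment arm is the height L sinθ = 8.19·sin61.3° = 7.184 m, counterclockwise.
Setting net torque to zero: N × 7.184 = 1179 → N = 164 N.

N_wall ≈ 164 N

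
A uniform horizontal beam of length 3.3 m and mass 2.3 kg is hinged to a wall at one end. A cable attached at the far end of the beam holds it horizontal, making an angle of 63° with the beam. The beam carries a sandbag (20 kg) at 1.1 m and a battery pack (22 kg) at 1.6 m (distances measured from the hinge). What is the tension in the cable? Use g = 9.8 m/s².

About the hinge:
Beam weight: 2.3 × 9.8 = 22.54 N down at 1.65 m → arm 1.65 m, τ = 22.54 × 1.65 = 37.19 N·m clockwise.
Sandbag: 20 × 9.8 = 196 N down at 1.1 m → arm 1.1 m, τ = 196 × 1.1 = 215.6 N·m clockwise.
Battery pack: 22 × 9.8 = 215.6 N down at 1.6 m → arm 1.6 m, τ = 215.6 × 1.6 = 345 N·m clockwise.
Total clockwise load moment = 597.8 N·m.
The cable tension T acts at 3.3 m; only its component perpendicular to the beam, T sinθ, produces torque. sin 63° = 0.891.
For rotational equilibrium, T × 3.3 × 0.891 = 597.8, so T = 597.8 / 2.94 = 203 N.

T ≈ 203 N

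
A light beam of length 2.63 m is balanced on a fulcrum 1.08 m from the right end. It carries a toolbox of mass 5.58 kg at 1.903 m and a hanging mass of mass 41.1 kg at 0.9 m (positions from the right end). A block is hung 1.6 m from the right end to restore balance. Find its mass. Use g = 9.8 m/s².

Take moments about the fulcrum (at 1.08 m from the right end).
Toolbox: 5.58 × 9.8 = 54.68 N down at 1.903 m → arm 0.823 m, τ = 54.68 × 0.823 = 45 N·m counterclockwise.
Hanging mass: 41.1 × 9.8 = 402.8 N down at 0.9 m → arm 0.18 m, τ = 402.8 × 0.18 = 72.5 N·m clockwise.
Net moment of known loads = 27.5 N·m clockwise.
An unknown mass m at 1.6 m has arm 0.52 m; its moment is m·g·0.52 counterclockwise.
Στ = 0 ⇒ m × 9.8 × 0.52 = 27.5 ⇒ m = 27.5 / (9.8 × 0.52) = 5.4 kg.

m ≈ 5.4 kg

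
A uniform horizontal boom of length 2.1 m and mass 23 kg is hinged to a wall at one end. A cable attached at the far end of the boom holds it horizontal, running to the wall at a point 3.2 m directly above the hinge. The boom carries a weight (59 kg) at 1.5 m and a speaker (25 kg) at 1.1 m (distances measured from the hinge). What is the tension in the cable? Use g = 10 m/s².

Taking torques about the hinge:
Beam weight: 23 × 10 = 230 N down at 1.05 m → arm 1.05 m, τ = 230 × 1.05 = 241.5 N·m clockwise.
Weight: 59 × 10 = 590 N down at 1.5 m → arm 1.5 m, τ = 590 × 1.5 = 885 N·m clockwise.
Speaker: 25 × 10 = 250 N down at 1.1 m → arm 1.1 m, τ = 250 × 1.1 = 275 N·m clockwise.
Total clockwise load moment = 1402 N·m.
The cable tension T acts at 2.1 m; only its component perpendicular to the boom, T sinθ, produces torque. sinθ = h/√(h²+d²) = 3.2/√(3.2²+2.1²) = 0.836.
Balancing moments: T × 2.1 × 0.836 = 1402, giving T = 1402 / 1.756 = 798 N.

T ≈ 798 N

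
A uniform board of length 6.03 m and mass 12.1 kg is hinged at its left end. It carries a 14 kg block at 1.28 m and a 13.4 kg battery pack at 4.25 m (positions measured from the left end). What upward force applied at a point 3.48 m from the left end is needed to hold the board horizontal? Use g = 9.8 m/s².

Taking torques about the left end:
Beam weight: 12.1 × 9.8 = 118.6 N down at 3.015 m → arm 3.015 m, τ = 118.6 × 3.015 = 357.6 N·m clockwise.
Block: 14 × 9.8 = 137.2 N down at 1.28 m → arm 1.28 m, τ = 137.2 × 1.28 = 175.6 N·m clockwise.
Battery pack: 13.4 × 9.8 = 131.3 N down at 4.25 m → arm 4.25 m, τ = 131.3 × 4.25 = 558 N·m clockwise.
Net moment of the loads = 1091 N·m clockwise.
The upward force F acts at a point 3.48 m from the left end, arm 3.48 m, giving F × 3.48 counterclockwise.
For rotational equilibrium, F × 3.48 = 1091, so F = 1091 / 3.48 = 314 N.

F ≈ 314 N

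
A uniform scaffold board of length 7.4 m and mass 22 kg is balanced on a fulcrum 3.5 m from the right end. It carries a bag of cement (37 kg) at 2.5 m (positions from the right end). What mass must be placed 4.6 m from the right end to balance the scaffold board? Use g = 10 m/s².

About the fulcrum (at 3.5 m from the right end):
Beam weight: 22 × 10 = 220 N down at 3.7 m → arm 0.2 m, τ = 220 × 0.2 = 44 N·m counterclockwise.
Bag of cement: 37 × 10 = 370 N down at 2.5 m → arm 1 m, τ = 370 × 1 = 370 N·m clockwise.
Net moment of known loads = 326 N·m clockwise.
An unknown mass m at 4.6 m has arm 1.1 m; its moment is m·g·1.1 counterclockwise.
Balancing moments: m × 10 × 1.1 = 326, giving m = 326 / (10 × 1.1) = 29.6 kg.

m ≈ 29.6 kg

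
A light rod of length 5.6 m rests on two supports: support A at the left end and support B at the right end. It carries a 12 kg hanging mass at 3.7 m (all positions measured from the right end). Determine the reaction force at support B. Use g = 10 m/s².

Take moments about support A.
Hanging mass: 12 × 10 = 120 N down at 3.7 m → arm 1.9 m, τ = 120 × 1.9 = 228 N·m clockwise.
Net load moment about support A = 228 N·m clockwise.
Reaction R at support B is upward at 0 m, arm 5.6 m → moment R × 5.6 counterclockwise.
Στ = 0 ⇒ R × 5.6 = 228 ⇒ R = 40.7 N.

R_B ≈ 40.7 N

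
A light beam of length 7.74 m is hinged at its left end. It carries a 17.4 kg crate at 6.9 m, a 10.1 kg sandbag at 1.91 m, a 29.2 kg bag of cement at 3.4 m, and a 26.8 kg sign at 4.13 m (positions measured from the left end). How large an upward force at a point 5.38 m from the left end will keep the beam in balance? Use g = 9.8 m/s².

F ≈ 636 N

Taking torques about the left end:
Crate: 17.4 × 9.8 = 170.5 N down at 6.9 m → arm 6.9 m, τ = 170.5 × 6.9 = 1176 N·m clockwise.
Sandbag: 10.1 × 9.8 = 98.98 N down at 1.91 m → arm 1.91 m, τ = 98.98 × 1.91 = 189.1 N·m clockwise.
Bag of cement: 29.2 × 9.8 = 286.2 N down at 3.4 m → arm 3.4 m, τ = 286.2 × 3.4 = 973.1 N·m clockwise.
Sign: 26.8 × 9.8 = 262.6 N down at 4.13 m → arm 4.13 m, τ = 262.6 × 4.13 = 1085 N·m clockwise.
Net moment of the loads = 3423 N·m clockwise.
The upward force F acts at a point 5.38 m from the left end, arm 5.38 m, giving F × 5.38 counterclockwise.
Στ = 0 ⇒ F × 5.38 = 3423 ⇒ F = 3423 / 5.38 = 636 N.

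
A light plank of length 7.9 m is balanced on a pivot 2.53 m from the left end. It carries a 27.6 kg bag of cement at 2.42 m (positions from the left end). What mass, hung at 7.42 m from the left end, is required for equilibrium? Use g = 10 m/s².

m ≈ 0.621 kg

Take moments about the pivot (at 2.53 m from the left end).
Bag of cement: 27.6 × 10 = 276 N down at 2.42 m → arm 0.11 m, τ = 276 × 0.11 = 30.36 N·m counterclockwise.
Net moment of known loads = 30.36 N·m counterclockwise.
An unknown mass m at 7.42 m has arm 4.89 m; its moment is m·g·4.89 clockwise.
Στ = 0 ⇒ m × 10 × 4.89 = 30.36 ⇒ m = 30.36 / (10 × 4.89) = 0.621 kg.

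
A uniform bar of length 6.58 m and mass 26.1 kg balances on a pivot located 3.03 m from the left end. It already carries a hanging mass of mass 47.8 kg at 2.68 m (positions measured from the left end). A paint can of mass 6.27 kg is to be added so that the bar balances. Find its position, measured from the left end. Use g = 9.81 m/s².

About the pivot (at 3.03 m from the left end):
Beam weight: 26.1 × 9.81 = 256 N down at 3.29 m → arm 0.26 m, τ = 256 × 0.26 = 66.56 N·m clockwise.
Hanging mass: 47.8 × 9.81 = 468.9 N down at 2.68 m → arm 0.35 m, τ = 468.9 × 0.35 = 164.1 N·m counterclockwise.
Net moment of existing loads = 97.54 N·m counterclockwise.
The paint can weighs 6.27 × 9.81 = 61.51 N and must supply an equal clockwise moment, so its lever arm about the pivot is 97.54 / 61.51 = 1.59 m.
That puts it at 3.03 + 1.59 = 4.62 m from the left end.

x ≈ 4.62 m from the left end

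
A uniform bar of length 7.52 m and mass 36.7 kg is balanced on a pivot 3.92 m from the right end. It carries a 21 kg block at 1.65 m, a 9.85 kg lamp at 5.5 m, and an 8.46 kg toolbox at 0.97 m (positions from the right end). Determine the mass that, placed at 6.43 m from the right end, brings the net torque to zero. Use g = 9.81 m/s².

m ≈ 25.1 kg

Sum moments about the pivot (at 3.92 m from the right end) (the support reaction has zero arm there).
Beam weight: 36.7 × 9.81 = 360 N down at 3.76 m → arm 0.16 m, τ = 360 × 0.16 = 57.6 N·m clockwise.
Block: 21 × 9.81 = 206 N down at 1.65 m → arm 2.27 m, τ = 206 × 2.27 = 467.6 N·m clockwise.
Lamp: 9.85 × 9.81 = 96.63 N down at 5.5 m → arm 1.58 m, τ = 96.63 × 1.58 = 152.7 N·m counterclockwise.
Toolbox: 8.46 × 9.81 = 82.99 N down at 0.97 m → arm 2.95 m, τ = 82.99 × 2.95 = 244.8 N·m clockwise.
Net moment of known loads = 617.3 N·m clockwise.
An unknown mass m at 6.43 m has arm 2.51 m; its moment is m·g·2.51 counterclockwise.
Στ = 0 ⇒ m × 9.81 × 2.51 = 617.3 ⇒ m = 617.3 / (9.81 × 2.51) = 25.1 kg.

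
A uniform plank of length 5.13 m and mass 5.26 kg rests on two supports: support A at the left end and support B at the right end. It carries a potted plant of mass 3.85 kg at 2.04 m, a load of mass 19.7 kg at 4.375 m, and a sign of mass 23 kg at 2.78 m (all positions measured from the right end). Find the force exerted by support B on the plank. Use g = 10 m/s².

Sum moments about support A (its reaction then has zero moment arm).
Beam weight: 5.26 × 10 = 52.6 N down at 2.565 m → arm 2.565 m, τ = 52.6 × 2.565 = 134.9 N·m clockwise.
Potted plant: 3.85 × 10 = 38.5 N down at 2.04 m → arm 3.09 m, τ = 38.5 × 3.09 = 119 N·m clockwise.
Load: 19.7 × 10 = 197 N down at 4.375 m → arm 0.755 m, τ = 197 × 0.755 = 148.7 N·m clockwise.
Sign: 23 × 10 = 230 N down at 2.78 m → arm 2.35 m, τ = 230 × 2.35 = 540.5 N·m clockwise.
Net load moment about support A = 943.1 N·m clockwise.
Reaction R at support B is upward at 0 m, arm 5.13 m → moment R × 5.13 counterclockwise.
For rotational equilibrium, R × 5.13 = 943.1, so R = 184 N.

R_B ≈ 184 N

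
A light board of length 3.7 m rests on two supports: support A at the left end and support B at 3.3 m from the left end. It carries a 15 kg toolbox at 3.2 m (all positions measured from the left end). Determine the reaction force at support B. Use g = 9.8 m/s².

R_B ≈ 143 N

Sum moments about support A (its reaction then has zero moment arm).
Toolbox: 15 × 9.8 = 147 N down at 3.2 m → arm 3.2 m, τ = 147 × 3.2 = 470.4 N·m clockwise.
Net load moment about support A = 470.4 N·m clockwise.
Reaction R at support B is upward at 3.3 m, arm 3.3 m → moment R × 3.3 counterclockwise.
Balancing moments: R × 3.3 = 470.4, giving R = 143 N.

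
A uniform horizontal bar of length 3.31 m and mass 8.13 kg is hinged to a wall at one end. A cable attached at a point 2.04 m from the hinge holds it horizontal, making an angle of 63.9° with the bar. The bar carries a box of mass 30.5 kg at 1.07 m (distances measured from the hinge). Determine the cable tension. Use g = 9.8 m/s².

Taking torques about the hinge:
Beam weight: 8.13 × 9.8 = 79.67 N down at 1.655 m → arm 1.655 m, τ = 79.67 × 1.655 = 131.9 N·m clockwise.
Box: 30.5 × 9.8 = 298.9 N down at 1.07 m → arm 1.07 m, τ = 298.9 × 1.07 = 319.8 N·m clockwise.
Total clockwise load moment = 451.7 N·m.
The cable tension T acts at 2.04 m; only its component perpendicular to the bar, T sinθ, produces torque. sin 63.9° = 0.898.
Στ = 0 ⇒ T × 2.04 × 0.898 = 451.7 ⇒ T = 451.7 / 1.832 = 247 N.

T ≈ 247 N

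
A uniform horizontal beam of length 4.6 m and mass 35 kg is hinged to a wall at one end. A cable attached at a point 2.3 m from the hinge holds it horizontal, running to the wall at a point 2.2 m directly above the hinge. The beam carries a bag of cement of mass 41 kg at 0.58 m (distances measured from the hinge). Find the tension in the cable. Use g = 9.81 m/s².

Taking torques about the hinge:
Beam weight: 35 × 9.81 = 343.4 N down at 2.3 m → arm 2.3 m, τ = 343.4 × 2.3 = 789.8 N·m clockwise.
Bag of cement: 41 × 9.81 = 402.2 N down at 0.58 m → arm 0.58 m, τ = 402.2 × 0.58 = 233.3 N·m clockwise.
Total clockwise load moment = 1023 N·m.
The cable tension T acts at 2.3 m; only its component perpendicular to the beam, T sinθ, produces torque. sinθ = h/√(h²+d²) = 2.2/√(2.2²+2.3²) = 0.6912.
Balancing moments: T × 2.3 × 0.6912 = 1023, giving T = 1023 / 1.59 = 643 N.

T ≈ 643 N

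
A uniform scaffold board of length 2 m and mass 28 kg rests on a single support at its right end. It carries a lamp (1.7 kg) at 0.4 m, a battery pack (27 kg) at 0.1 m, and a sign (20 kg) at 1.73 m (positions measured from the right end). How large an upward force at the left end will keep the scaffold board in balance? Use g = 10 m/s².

F ≈ 330 N

Sum moments about the right end (the unknown pivot reaction has zero arm there).
Beam weight: 28 × 10 = 280 N down at 1 m → arm 1 m, τ = 280 × 1 = 280 N·m counterclockwise.
Lamp: 1.7 × 10 = 17 N down at 0.4 m → arm 0.4 m, τ = 17 × 0.4 = 6.8 N·m counterclockwise.
Battery pack: 27 × 10 = 270 N down at 0.1 m → arm 0.1 m, τ = 270 × 0.1 = 27 N·m counterclockwise.
Sign: 20 × 10 = 200 N down at 1.73 m → arm 1.73 m, τ = 200 × 1.73 = 346 N·m counterclockwise.
Net moment of the loads = 659.8 N·m counterclockwise.
The upward force F acts at the left end, arm 2 m, giving F × 2 clockwise.
Balancing moments: F × 2 = 659.8, giving F = 659.8 / 2 = 330 N.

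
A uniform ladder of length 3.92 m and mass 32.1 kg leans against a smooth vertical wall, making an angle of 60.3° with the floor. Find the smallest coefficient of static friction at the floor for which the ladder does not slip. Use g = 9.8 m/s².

μ_min ≈ 0.285

Sum moments about the foot of the ladder (the floor normal and friction both act there and drop out).
Ladder weight 32.1×9.8 = 314.6 N acts at 1.96 m along the ladder; its horizontal arm is 1.96·cos60.3° = 0.9711 m → τ = 305.5 N·m clockwise.
Wall normal N acts horizontally at the top; its moment arm is the height L sinθ = 3.92·sin60.3° = 3.405 m, counterclockwise.
Στ = 0 ⇒ N × 3.405 = 305.5 ⇒ N = 89.72 N.
ΣFx = 0 ⇒ f = N_wall = 89.72 N. ΣFy = 0 ⇒ N_floor = 314.6 N.
μ_min = f / N_floor = 89.72 / 314.6 = 0.285.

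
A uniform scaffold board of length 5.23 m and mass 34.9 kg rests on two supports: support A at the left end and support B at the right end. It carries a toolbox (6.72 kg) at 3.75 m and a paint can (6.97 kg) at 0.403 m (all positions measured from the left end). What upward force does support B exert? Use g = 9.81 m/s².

Sum moments about support A (its reaction then has zero moment arm).
Beam weight: 34.9 × 9.81 = 342.4 N down at 2.615 m → arm 2.615 m, τ = 342.4 × 2.615 = 895.4 N·m clockwise.
Toolbox: 6.72 × 9.81 = 65.92 N down at 3.75 m → arm 3.75 m, τ = 65.92 × 3.75 = 247.2 N·m clockwise.
Paint can: 6.97 × 9.81 = 68.38 N down at 0.403 m → arm 0.403 m, τ = 68.38 × 0.403 = 27.56 N·m clockwise.
Net load moment about support A = 1170 N·m clockwise.
Reaction R at support B is upward at 5.23 m, arm 5.23 m → moment R × 5.23 counterclockwise.
Στ = 0 ⇒ R × 5.23 = 1170 ⇒ R = 224 N.

R_B ≈ 224 N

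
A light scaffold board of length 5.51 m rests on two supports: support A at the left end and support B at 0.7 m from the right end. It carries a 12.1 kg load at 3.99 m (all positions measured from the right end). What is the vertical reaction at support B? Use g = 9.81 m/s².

Choose support A as the axis so its reaction then has zero moment arm.
Load: 12.1 × 9.81 = 118.7 N down at 3.99 m → arm 1.52 m, τ = 118.7 × 1.52 = 180.4 N·m clockwise.
Net load moment about support A = 180.4 N·m clockwise.
Reaction R at support B is upward at 0.7 m, arm 4.81 m → moment R × 4.81 counterclockwise.
Setting net torque to zero: R × 4.81 = 180.4 → R = 37.5 N.

R_B ≈ 37.5 N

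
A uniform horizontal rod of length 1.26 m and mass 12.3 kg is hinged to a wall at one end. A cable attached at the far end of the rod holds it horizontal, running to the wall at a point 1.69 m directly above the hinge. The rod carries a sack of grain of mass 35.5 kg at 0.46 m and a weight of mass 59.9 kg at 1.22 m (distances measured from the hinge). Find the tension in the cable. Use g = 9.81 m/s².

T ≈ 944 N

Sum moments about the hinge (the unknown hinge reaction has zero arm there).
Beam weight: 12.3 × 9.81 = 120.7 N down at 0.63 m → arm 0.63 m, τ = 120.7 × 0.63 = 76.04 N·m clockwise.
Sack of grain: 35.5 × 9.81 = 348.3 N down at 0.46 m → arm 0.46 m, τ = 348.3 × 0.46 = 160.2 N·m clockwise.
Weight: 59.9 × 9.81 = 587.6 N down at 1.22 m → arm 1.22 m, τ = 587.6 × 1.22 = 716.9 N·m clockwise.
Total clockwise load moment = 953.1 N·m.
The cable tension T acts at 1.26 m; only its component perpendicular to the rod, T sinθ, produces torque. sinθ = h/√(h²+d²) = 1.69/√(1.69²+1.26²) = 0.8017.
Balancing moments: T × 1.26 × 0.8017 = 953.1, giving T = 953.1 / 1.01 = 944 N.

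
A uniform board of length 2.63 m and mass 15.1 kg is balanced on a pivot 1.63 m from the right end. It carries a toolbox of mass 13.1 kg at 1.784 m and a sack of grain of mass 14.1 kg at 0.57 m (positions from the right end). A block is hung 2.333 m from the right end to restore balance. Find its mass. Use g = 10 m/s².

m ≈ 25.2 kg

Sum moments about the pivot (at 1.63 m from the right end) (the support reaction has zero arm there).
Beam weight: 15.1 × 10 = 151 N down at 1.315 m → arm 0.315 m, τ = 151 × 0.315 = 47.56 N·m clockwise.
Toolbox: 13.1 × 10 = 131 N down at 1.784 m → arm 0.154 m, τ = 131 × 0.154 = 20.17 N·m counterclockwise.
Sack of grain: 14.1 × 10 = 141 N down at 0.57 m → arm 1.06 m, τ = 141 × 1.06 = 149.5 N·m clockwise.
Net moment of known loads = 176.9 N·m clockwise.
An unknown mass m at 2.333 m has arm 0.703 m; its moment is m·g·0.703 counterclockwise.
For rotational equilibrium, m × 10 × 0.703 = 176.9, so m = 176.9 / (10 × 0.703) = 25.2 kg.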